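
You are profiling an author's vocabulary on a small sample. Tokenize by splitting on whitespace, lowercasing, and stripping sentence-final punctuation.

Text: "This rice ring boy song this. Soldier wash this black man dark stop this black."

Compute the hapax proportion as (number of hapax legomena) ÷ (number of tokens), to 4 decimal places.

Frequencies: this:4, black:2, rice:1, ring:1, boy:1, song:1, soldier:1, wash:1, man:1, dark:1, stop:1
Hapax count = 9; token count = 15.
Ratio = 9 / 15 = 0.6000

0.6000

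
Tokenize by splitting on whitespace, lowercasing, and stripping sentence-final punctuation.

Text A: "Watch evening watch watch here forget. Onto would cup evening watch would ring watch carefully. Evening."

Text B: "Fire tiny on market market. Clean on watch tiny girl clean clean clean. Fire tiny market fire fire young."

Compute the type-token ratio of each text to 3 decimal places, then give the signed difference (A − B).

0.142

TTR(A) = 9/16 = 0.563
TTR(B) = 8/19 = 0.421
Difference = 0.563 − 0.421 = 0.142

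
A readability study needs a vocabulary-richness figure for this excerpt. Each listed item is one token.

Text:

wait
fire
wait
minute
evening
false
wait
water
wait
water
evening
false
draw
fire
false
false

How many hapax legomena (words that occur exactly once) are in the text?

2

Frequencies: wait:4, false:4, fire:2, evening:2, water:2, minute:1, draw:1
Hapax (freq=1): draw, minute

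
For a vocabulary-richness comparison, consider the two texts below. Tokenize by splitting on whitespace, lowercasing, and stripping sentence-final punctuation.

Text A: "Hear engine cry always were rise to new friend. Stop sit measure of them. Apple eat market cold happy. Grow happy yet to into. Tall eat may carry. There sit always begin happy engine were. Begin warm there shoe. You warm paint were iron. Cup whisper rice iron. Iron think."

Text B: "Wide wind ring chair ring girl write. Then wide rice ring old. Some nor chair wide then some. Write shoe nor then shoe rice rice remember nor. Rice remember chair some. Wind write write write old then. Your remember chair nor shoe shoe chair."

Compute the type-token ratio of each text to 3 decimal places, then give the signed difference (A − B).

TTR(A) = 36/50 = 0.720
TTR(B) = 14/44 = 0.318
Difference = 0.720 − 0.318 = 0.402

0.402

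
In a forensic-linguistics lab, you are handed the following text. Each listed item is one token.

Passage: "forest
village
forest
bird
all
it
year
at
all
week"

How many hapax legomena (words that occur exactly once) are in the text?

Frequencies: forest:2, all:2, village:1, bird:1, it:1, year:1, at:1, week:1
Hapax (freq=1): at, bird, it, village, week, year

6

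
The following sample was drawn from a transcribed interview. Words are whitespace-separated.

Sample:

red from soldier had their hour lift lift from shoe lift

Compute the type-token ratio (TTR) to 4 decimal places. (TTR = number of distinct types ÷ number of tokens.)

N = 11 tokens, V = 8 types.
TTR = V / N = 8 / 11 = 0.7273

0.7273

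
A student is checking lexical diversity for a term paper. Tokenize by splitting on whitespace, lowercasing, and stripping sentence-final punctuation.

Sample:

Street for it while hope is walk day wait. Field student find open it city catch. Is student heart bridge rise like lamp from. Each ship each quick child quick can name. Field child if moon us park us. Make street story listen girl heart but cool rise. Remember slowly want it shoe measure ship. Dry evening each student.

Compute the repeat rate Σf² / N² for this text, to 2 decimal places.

Frequencies: it:3, student:3, each:3, street:2, is:2, field:2, heart:2, rise:2, ship:2, quick:2, child:2, us:2, for:1, while:1, hope:1, walk:1, day:1, wait:1, find:1, open:1, … (24 more, each freq 1)
Σf² = 95; N² = 3481
Repeat rate = 95 / 3481 = 0.03

0.03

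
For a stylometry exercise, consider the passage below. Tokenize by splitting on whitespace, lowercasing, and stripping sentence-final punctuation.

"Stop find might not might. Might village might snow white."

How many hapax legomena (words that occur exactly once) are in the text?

Frequencies: might:4, stop:1, find:1, not:1, village:1, snow:1, white:1
Hapax (freq=1): find, not, snow, stop, village, white

6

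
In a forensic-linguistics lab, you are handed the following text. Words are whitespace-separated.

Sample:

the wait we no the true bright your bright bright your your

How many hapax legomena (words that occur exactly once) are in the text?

Frequencies: bright:3, your:3, the:2, wait:1, we:1, no:1, true:1
Hapax (freq=1): no, true, wait, we

4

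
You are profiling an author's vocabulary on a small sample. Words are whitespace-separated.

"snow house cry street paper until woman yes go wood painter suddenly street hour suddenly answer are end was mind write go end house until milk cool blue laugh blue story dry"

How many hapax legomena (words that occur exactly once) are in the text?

Frequencies: house:2, street:2, until:2, go:2, suddenly:2, end:2, blue:2, snow:1, cry:1, paper:1, woman:1, yes:1, wood:1, painter:1, hour:1, answer:1, are:1, was:1, mind:1, write:1, … (5 more, each freq 1)
Hapax (freq=1): answer, are, cool, cry, dry, hour, laugh, milk, mind, painter, paper, snow, story, was, woman, wood, write, yes

18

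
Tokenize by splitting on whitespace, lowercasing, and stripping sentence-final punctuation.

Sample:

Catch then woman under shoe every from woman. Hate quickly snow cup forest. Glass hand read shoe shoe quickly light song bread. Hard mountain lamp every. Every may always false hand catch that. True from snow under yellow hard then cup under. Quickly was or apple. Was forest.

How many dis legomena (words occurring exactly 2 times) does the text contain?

10

Frequencies: under:3, shoe:3, every:3, quickly:3, catch:2, then:2, woman:2, from:2, snow:2, cup:2, forest:2, hand:2, hard:2, was:2, hate:1, glass:1, read:1, light:1, song:1, bread:1, … (10 more, each freq 1)
Words with frequency 2: catch, cup, forest, from, hand, hard, snow, then, was, woman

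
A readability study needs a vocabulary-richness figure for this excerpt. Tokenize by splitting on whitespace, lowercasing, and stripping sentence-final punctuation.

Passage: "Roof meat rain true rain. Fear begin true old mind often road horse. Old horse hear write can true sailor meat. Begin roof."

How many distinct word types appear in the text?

15

Distinct types: {begin, can, fear, hear, horse, meat, mind, often, old, rain, road, roof, sailor, true, write}
V = 15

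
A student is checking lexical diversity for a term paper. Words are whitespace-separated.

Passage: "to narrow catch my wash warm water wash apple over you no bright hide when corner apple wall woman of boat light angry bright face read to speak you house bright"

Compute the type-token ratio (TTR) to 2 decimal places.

N = 31 tokens, V = 25 types.
TTR = V / N = 25 / 31 = 0.81

0.81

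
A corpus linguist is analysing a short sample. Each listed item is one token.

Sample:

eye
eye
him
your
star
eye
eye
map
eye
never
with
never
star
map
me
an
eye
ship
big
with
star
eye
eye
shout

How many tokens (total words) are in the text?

Tokens: eye, eye, him, your, star, eye, eye, map, eye, never, with, never, star, map, me, an, eye, ship, big, with, star, eye, eye, shout
N = 24

24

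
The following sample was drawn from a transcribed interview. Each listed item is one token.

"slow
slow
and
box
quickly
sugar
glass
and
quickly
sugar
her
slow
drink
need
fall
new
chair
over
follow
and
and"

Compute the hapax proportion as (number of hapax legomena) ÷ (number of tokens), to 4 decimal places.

0.4762

Frequencies: and:4, slow:3, quickly:2, sugar:2, box:1, glass:1, her:1, drink:1, need:1, fall:1, new:1, chair:1, over:1, follow:1
Hapax count = 10; token count = 21.
Ratio = 10 / 21 = 0.4762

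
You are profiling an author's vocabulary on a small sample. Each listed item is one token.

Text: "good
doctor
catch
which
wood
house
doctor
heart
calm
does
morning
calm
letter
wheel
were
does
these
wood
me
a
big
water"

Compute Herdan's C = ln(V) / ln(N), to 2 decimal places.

N = 22, V = 18.
ln(V) = 2.890372, ln(N) = 3.091042
C = 2.890372 / 3.091042 = 0.94

0.94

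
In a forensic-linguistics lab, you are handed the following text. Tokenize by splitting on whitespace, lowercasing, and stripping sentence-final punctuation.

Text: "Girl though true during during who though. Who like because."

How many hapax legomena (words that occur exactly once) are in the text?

4

Frequencies: though:2, during:2, who:2, girl:1, true:1, like:1, because:1
Hapax (freq=1): because, girl, like, true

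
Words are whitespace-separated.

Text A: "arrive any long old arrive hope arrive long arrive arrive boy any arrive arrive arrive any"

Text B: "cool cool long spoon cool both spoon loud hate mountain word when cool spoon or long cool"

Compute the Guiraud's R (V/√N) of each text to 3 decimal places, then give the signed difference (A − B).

-0.925

A: V=6, N=16, R=1.500
B: V=10, N=17, R=2.425
Difference = 1.500 − 2.425 = -0.925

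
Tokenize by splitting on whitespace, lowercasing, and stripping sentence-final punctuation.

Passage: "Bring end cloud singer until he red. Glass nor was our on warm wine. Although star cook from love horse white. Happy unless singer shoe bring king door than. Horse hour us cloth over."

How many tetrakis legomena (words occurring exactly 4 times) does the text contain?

0

Frequencies: bring:2, singer:2, horse:2, end:1, cloud:1, until:1, he:1, red:1, glass:1, nor:1, was:1, our:1, on:1, warm:1, wine:1, although:1, star:1, cook:1, from:1, love:1, … (11 more, each freq 1)
Words with frequency 4: (none)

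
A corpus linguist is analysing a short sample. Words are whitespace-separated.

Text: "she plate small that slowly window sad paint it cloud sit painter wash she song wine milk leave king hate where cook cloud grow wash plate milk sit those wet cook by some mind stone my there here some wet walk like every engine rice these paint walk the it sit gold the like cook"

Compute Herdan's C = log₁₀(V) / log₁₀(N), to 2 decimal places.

0.91

N = 55, V = 39.
log₁₀(V) = 1.591065, log₁₀(N) = 1.740363
C = 1.591065 / 1.740363 = 0.91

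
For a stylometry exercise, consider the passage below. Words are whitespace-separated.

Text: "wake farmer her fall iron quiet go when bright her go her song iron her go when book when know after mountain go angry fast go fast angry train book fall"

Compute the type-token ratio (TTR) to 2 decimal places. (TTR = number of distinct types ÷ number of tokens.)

0.55

N = 31 tokens, V = 17 types.
TTR = V / N = 17 / 31 = 0.55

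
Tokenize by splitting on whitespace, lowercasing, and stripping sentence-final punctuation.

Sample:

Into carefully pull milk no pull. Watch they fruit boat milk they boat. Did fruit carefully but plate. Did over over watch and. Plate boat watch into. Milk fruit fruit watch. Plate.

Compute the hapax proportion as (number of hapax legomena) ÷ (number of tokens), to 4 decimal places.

Frequencies: watch:4, fruit:4, milk:3, boat:3, plate:3, into:2, carefully:2, pull:2, they:2, did:2, over:2, no:1, but:1, and:1
Hapax count = 3; token count = 32.
Ratio = 3 / 32 = 0.0938

0.0938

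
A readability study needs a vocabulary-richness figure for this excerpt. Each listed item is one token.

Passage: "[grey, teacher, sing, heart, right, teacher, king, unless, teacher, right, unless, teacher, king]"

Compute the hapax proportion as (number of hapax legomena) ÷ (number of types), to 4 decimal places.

0.4286

Frequencies: teacher:4, right:2, king:2, unless:2, grey:1, sing:1, heart:1
Hapax count = 3; type count = 7.
Ratio = 3 / 7 = 0.4286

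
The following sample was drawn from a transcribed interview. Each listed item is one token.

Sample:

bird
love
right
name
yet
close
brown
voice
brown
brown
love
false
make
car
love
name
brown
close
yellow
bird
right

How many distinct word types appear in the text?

12

Distinct types: {bird, brown, car, close, false, love, make, name, right, voice, yellow, yet}
V = 12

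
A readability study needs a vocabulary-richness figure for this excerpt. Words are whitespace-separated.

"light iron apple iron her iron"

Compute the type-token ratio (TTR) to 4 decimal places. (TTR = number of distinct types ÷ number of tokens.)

N = 6 tokens, V = 4 types.
TTR = V / N = 4 / 6 = 0.6667

0.6667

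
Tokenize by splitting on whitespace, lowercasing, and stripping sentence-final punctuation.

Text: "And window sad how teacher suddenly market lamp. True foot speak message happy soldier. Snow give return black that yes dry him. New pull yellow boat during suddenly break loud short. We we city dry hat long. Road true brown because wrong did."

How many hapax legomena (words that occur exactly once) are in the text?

Frequencies: suddenly:2, true:2, dry:2, we:2, and:1, window:1, sad:1, how:1, teacher:1, market:1, lamp:1, foot:1, speak:1, message:1, happy:1, soldier:1, snow:1, give:1, return:1, black:1, … (19 more, each freq 1)
Hapax (freq=1): and, because, black, boat, break, brown, city, did, during, foot, give, happy, hat, him, how, lamp, long, loud, market, message, new, pull, return, road, sad, short, snow, soldier, speak, teacher, that, window, wrong, yellow, yes

35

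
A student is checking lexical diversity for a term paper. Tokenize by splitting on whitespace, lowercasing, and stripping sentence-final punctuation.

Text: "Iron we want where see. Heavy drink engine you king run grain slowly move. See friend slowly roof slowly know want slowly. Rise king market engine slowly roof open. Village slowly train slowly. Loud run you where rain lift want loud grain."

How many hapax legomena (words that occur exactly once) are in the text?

14

Frequencies: slowly:7, want:3, where:2, see:2, engine:2, you:2, king:2, run:2, grain:2, roof:2, loud:2, iron:1, we:1, heavy:1, drink:1, move:1, friend:1, know:1, rise:1, market:1, … (5 more, each freq 1)
Hapax (freq=1): drink, friend, heavy, iron, know, lift, market, move, open, rain, rise, train, village, we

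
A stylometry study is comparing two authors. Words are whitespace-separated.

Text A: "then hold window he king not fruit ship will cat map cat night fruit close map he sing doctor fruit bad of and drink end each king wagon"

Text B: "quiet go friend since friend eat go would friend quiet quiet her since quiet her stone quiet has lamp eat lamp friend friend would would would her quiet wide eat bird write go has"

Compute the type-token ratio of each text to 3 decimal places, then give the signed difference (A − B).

0.404

TTR(A) = 22/28 = 0.786
TTR(B) = 13/34 = 0.382
Difference = 0.786 − 0.382 = 0.404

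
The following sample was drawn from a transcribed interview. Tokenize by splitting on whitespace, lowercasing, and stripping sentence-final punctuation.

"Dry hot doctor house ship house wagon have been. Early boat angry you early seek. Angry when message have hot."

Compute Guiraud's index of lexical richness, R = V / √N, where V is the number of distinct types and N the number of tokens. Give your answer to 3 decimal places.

N = 20, V = 15.
√N = 4.472136
R = 15 / 4.472136 = 3.354

3.354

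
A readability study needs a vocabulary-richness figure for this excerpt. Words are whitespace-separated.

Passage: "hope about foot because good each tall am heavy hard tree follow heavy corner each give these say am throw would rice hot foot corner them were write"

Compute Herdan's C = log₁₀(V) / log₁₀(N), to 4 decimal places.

N = 28, V = 23.
log₁₀(V) = 1.361728, log₁₀(N) = 1.447158
C = 1.361728 / 1.447158 = 0.9410

0.9410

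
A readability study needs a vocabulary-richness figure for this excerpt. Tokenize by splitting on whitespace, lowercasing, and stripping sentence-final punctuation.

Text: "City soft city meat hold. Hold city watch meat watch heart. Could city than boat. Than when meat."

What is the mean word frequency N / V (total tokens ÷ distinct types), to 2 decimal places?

1.80

N = 18 tokens, V = 10 types.
Mean frequency = N / V = 18 / 10 = 1.80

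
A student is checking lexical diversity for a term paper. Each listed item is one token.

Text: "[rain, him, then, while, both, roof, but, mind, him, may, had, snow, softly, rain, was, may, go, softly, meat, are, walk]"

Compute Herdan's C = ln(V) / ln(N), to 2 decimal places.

N = 21, V = 17.
ln(V) = 2.833213, ln(N) = 3.044522
C = 2.833213 / 3.044522 = 0.93

0.93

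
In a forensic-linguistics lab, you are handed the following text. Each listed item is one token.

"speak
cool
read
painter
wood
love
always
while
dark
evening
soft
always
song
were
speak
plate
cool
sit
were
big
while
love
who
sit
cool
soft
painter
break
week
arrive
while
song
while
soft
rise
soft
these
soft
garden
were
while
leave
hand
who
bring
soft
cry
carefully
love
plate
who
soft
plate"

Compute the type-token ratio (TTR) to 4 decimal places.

0.5283

N = 53 tokens, V = 28 types.
TTR = V / N = 28 / 53 = 0.5283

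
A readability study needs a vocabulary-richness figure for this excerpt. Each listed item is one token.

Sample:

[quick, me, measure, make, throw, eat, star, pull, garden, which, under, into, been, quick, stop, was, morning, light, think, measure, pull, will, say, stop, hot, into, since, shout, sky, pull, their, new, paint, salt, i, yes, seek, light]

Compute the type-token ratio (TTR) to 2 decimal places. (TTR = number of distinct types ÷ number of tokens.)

0.82

N = 38 tokens, V = 31 types.
TTR = V / N = 31 / 38 = 0.82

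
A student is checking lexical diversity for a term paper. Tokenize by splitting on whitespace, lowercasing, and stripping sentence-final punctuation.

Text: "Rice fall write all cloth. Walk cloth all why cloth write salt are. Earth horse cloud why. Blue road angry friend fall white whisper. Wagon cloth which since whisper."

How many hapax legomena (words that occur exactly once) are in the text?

15

Frequencies: cloth:4, fall:2, write:2, all:2, why:2, whisper:2, rice:1, walk:1, salt:1, are:1, earth:1, horse:1, cloud:1, blue:1, road:1, angry:1, friend:1, white:1, wagon:1, which:1, … (1 more, each freq 1)
Hapax (freq=1): angry, are, blue, cloud, earth, friend, horse, rice, road, salt, since, wagon, walk, which, white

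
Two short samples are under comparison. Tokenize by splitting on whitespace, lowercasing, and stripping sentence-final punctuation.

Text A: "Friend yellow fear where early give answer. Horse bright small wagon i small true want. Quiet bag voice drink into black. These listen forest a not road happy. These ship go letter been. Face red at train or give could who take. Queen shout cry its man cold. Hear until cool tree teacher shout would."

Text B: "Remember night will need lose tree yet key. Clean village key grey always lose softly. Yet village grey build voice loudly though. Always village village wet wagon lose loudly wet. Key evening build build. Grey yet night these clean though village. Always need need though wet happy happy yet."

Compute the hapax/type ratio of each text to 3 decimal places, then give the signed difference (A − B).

0.558

A: hapax=47, V=51, ratio=0.922
B: hapax=8, V=22, ratio=0.364
Difference = 0.922 − 0.364 = 0.558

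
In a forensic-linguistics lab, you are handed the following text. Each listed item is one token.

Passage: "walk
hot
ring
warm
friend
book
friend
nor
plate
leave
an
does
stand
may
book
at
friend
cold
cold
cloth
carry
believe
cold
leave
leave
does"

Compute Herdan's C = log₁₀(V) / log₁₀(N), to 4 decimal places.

0.8871

N = 26, V = 18.
log₁₀(V) = 1.255273, log₁₀(N) = 1.414973
C = 1.255273 / 1.414973 = 0.8871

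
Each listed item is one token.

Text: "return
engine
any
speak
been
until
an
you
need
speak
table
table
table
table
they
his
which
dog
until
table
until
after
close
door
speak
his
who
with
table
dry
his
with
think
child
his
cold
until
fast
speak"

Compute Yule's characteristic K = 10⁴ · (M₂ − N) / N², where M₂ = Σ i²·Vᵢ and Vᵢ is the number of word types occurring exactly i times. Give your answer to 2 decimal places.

Frequencies: table:6, speak:4, until:4, his:4, with:2, return:1, engine:1, any:1, been:1, an:1, you:1, need:1, they:1, which:1, dog:1, after:1, close:1, door:1, who:1, dry:1, … (4 more, each freq 1)
N = 39. Frequency spectrum: V_1=19, V_2=1, V_4=3, V_6=1
M₂ = 1²·19 + 2²·1 + 4²·3 + 6²·1 = 107
K = 10000 × (107 − 39) / 39² = 447.07

447.07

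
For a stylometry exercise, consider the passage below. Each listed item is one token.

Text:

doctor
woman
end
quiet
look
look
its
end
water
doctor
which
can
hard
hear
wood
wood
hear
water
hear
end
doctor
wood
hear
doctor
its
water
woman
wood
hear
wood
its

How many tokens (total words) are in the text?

Tokens: doctor, woman, end, quiet, look, look, its, end, water, doctor, which, can, hard, hear, wood, wood, hear, water, hear, end, doctor, wood, hear, doctor, its, water, woman, wood, hear, wood, its
N = 31

31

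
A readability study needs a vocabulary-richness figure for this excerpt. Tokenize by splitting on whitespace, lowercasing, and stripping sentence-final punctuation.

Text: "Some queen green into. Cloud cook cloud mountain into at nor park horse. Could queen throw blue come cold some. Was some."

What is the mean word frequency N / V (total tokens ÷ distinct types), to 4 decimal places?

N = 22 tokens, V = 17 types.
Mean frequency = N / V = 22 / 17 = 1.2941

1.2941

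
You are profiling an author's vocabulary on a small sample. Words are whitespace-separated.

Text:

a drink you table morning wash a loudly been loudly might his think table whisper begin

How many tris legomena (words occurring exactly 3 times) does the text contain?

Frequencies: a:2, table:2, loudly:2, drink:1, you:1, morning:1, wash:1, been:1, might:1, his:1, think:1, whisper:1, begin:1
Words with frequency 3: (none)

0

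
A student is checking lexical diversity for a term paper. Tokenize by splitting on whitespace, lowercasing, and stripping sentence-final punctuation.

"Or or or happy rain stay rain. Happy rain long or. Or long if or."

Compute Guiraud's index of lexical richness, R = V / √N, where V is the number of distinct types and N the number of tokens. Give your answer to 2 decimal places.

1.55

N = 15, V = 6.
√N = 3.872983
R = 6 / 3.872983 = 1.55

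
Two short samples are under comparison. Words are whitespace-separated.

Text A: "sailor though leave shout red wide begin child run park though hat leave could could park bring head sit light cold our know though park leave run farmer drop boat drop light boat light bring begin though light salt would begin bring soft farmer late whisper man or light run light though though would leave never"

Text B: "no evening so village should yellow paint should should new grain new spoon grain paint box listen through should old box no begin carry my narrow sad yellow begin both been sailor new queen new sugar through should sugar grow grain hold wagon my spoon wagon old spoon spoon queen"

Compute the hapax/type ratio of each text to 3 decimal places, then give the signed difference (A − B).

A: hapax=18, V=30, ratio=0.600
B: hapax=12, V=27, ratio=0.444
Difference = 0.600 − 0.444 = 0.156

0.156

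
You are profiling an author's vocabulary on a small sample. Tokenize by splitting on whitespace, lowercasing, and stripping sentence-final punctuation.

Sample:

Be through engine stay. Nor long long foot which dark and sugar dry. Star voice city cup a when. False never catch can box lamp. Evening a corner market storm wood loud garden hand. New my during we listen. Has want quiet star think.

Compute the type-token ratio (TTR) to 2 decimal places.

0.93

N = 44 tokens, V = 41 types.
TTR = V / N = 41 / 44 = 0.93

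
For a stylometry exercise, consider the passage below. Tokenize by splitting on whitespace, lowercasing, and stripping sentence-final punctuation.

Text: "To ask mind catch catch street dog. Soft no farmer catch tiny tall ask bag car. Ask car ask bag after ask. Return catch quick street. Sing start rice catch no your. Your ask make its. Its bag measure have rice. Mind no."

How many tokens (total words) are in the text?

43

Tokens: to, ask, mind, catch, catch, street, dog, soft, no, farmer, catch, tiny, tall, ask, bag, car, ask, car, ask, bag, after, ask, return, catch, quick, street, sing, start, rice, catch, no, your, your, ask, make, its, its, bag, measure, have, rice, mind, no
N = 43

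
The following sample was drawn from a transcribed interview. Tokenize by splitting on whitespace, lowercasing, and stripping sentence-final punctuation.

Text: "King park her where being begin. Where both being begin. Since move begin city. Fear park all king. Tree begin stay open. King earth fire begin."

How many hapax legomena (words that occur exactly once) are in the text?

Frequencies: begin:5, king:3, park:2, where:2, being:2, her:1, both:1, since:1, move:1, city:1, fear:1, all:1, tree:1, stay:1, open:1, earth:1, fire:1
Hapax (freq=1): all, both, city, earth, fear, fire, her, move, open, since, stay, tree

12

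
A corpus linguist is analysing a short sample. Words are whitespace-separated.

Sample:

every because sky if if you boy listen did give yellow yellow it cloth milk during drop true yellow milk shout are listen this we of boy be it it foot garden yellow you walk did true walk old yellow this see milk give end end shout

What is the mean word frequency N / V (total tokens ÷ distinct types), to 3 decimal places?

N = 47 tokens, V = 28 types.
Mean frequency = N / V = 47 / 28 = 1.679

1.679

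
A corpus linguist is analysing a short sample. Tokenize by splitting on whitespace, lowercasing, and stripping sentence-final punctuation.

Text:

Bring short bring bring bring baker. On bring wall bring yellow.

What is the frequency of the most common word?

6

Frequencies: bring:6, short:1, baker:1, on:1, wall:1, yellow:1
Most common: 'bring' with frequency 6.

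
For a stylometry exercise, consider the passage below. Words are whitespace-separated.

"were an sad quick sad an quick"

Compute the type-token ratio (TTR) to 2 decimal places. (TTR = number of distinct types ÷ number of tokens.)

N = 7 tokens, V = 4 types.
TTR = V / N = 4 / 7 = 0.57

0.57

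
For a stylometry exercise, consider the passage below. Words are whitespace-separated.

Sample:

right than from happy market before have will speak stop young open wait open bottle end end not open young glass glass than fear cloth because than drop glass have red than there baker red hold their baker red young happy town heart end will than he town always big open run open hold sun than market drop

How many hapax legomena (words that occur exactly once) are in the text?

Frequencies: than:6, open:5, young:3, end:3, glass:3, red:3, happy:2, market:2, have:2, will:2, drop:2, baker:2, hold:2, town:2, right:1, from:1, before:1, speak:1, stop:1, wait:1, … (13 more, each freq 1)
Hapax (freq=1): always, because, before, big, bottle, cloth, fear, from, he, heart, not, right, run, speak, stop, sun, their, there, wait

19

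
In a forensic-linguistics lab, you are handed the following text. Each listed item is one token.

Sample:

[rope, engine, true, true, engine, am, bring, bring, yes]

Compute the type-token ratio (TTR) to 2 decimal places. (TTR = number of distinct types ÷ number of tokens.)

0.67

N = 9 tokens, V = 6 types.
TTR = V / N = 6 / 9 = 0.67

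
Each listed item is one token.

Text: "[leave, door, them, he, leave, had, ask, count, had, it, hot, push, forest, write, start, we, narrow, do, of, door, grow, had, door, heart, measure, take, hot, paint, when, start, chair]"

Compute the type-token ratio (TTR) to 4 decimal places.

N = 31 tokens, V = 24 types.
TTR = V / N = 24 / 31 = 0.7742

0.7742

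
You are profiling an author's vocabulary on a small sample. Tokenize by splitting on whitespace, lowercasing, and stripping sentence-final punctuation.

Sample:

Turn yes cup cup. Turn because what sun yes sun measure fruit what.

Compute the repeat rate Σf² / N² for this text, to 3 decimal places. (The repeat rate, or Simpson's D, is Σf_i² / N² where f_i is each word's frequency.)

Frequencies: turn:2, yes:2, cup:2, what:2, sun:2, because:1, measure:1, fruit:1
Σf² = 23; N² = 169
Repeat rate = 23 / 169 = 0.136

0.136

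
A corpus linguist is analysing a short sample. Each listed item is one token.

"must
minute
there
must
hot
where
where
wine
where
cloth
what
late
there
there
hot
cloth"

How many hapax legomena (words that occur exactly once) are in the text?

Frequencies: there:3, where:3, must:2, hot:2, cloth:2, minute:1, wine:1, what:1, late:1
Hapax (freq=1): late, minute, what, wine

4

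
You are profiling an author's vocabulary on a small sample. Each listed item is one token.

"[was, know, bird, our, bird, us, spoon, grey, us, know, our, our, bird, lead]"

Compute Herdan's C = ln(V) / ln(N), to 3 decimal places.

0.788

N = 14, V = 8.
ln(V) = 2.079442, ln(N) = 2.639057
C = 2.079442 / 2.639057 = 0.788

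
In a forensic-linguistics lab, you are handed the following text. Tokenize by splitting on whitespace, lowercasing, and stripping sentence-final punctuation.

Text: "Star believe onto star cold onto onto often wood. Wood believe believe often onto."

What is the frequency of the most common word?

Frequencies: onto:4, believe:3, star:2, often:2, wood:2, cold:1
Most common: 'onto' with frequency 4.

4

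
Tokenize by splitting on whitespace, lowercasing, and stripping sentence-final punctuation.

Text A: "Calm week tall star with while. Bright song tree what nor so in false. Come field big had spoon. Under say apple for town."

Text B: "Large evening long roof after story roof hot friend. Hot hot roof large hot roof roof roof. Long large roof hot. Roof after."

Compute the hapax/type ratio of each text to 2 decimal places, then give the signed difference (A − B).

A: hapax=24, V=24, ratio=1.00
B: hapax=3, V=8, ratio=0.38
Difference = 1.00 − 0.38 = 0.62

0.62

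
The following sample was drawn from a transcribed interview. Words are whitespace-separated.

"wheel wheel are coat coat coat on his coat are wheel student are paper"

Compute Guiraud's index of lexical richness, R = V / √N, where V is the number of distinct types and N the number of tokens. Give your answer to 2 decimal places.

1.87

N = 14, V = 7.
√N = 3.741657
R = 7 / 3.741657 = 1.87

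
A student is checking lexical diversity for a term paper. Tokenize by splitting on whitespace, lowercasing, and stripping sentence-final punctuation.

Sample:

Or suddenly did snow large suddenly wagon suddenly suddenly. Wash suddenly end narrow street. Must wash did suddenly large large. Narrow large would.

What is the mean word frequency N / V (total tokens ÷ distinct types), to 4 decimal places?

N = 23 tokens, V = 12 types.
Mean frequency = N / V = 23 / 12 = 1.9167

1.9167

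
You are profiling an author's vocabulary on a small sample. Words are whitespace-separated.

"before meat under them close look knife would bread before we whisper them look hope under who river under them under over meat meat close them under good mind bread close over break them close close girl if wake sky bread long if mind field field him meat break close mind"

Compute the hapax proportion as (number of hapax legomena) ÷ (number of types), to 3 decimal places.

0.520

Frequencies: close:6, under:5, them:5, meat:4, bread:3, mind:3, before:2, look:2, over:2, break:2, if:2, field:2, knife:1, would:1, we:1, whisper:1, hope:1, who:1, river:1, good:1, … (5 more, each freq 1)
Hapax count = 13; type count = 25.
Ratio = 13 / 25 = 0.520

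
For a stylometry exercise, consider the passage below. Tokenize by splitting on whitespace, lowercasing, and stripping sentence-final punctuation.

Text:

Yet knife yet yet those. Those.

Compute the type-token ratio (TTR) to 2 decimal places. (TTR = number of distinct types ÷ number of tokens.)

0.50

N = 6 tokens, V = 3 types.
TTR = V / N = 3 / 6 = 0.50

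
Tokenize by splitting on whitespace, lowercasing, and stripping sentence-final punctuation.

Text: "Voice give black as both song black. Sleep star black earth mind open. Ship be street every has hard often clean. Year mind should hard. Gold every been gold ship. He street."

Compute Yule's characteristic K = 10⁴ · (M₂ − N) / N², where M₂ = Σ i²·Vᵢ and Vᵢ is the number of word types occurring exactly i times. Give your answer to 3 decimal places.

175.781

Frequencies: black:3, mind:2, ship:2, street:2, every:2, hard:2, gold:2, voice:1, give:1, as:1, both:1, song:1, sleep:1, star:1, earth:1, open:1, be:1, has:1, often:1, clean:1, … (4 more, each freq 1)
N = 32. Frequency spectrum: V_1=17, V_2=6, V_3=1
M₂ = 1²·17 + 2²·6 + 3²·1 = 50
K = 10000 × (50 − 32) / 32² = 175.781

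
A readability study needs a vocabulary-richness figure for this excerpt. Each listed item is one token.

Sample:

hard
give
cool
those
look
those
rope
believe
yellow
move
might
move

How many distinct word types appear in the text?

10

Distinct types: {believe, cool, give, hard, look, might, move, rope, those, yellow}
V = 10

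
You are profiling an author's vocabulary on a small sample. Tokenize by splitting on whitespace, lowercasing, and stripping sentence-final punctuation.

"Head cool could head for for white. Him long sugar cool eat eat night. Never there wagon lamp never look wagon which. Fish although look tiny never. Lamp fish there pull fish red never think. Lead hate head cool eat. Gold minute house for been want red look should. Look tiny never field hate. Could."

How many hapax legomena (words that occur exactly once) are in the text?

Frequencies: never:5, look:4, head:3, cool:3, for:3, eat:3, fish:3, could:2, there:2, wagon:2, lamp:2, tiny:2, red:2, hate:2, white:1, him:1, long:1, sugar:1, night:1, which:1, … (11 more, each freq 1)
Hapax (freq=1): although, been, field, gold, him, house, lead, long, minute, night, pull, should, sugar, think, want, which, white

17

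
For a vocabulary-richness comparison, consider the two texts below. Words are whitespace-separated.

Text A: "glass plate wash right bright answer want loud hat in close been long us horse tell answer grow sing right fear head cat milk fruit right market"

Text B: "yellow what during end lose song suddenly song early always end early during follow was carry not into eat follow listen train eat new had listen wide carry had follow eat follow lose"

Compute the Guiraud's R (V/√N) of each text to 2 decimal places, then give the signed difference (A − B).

A: V=24, N=27, R=4.62
B: V=20, N=33, R=3.48
Difference = 4.62 − 3.48 = 1.14

1.14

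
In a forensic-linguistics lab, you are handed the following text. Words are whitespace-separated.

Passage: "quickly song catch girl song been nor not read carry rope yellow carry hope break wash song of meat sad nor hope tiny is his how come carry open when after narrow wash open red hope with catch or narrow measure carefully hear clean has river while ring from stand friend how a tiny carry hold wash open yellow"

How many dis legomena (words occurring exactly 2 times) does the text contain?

Frequencies: carry:4, song:3, hope:3, wash:3, open:3, catch:2, nor:2, yellow:2, tiny:2, how:2, narrow:2, quickly:1, girl:1, been:1, not:1, read:1, rope:1, break:1, of:1, meat:1, … (22 more, each freq 1)
Words with frequency 2: catch, how, narrow, nor, tiny, yellow

6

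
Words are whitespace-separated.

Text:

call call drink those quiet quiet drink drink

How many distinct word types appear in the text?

4

Distinct types: {call, drink, quiet, those}
V = 4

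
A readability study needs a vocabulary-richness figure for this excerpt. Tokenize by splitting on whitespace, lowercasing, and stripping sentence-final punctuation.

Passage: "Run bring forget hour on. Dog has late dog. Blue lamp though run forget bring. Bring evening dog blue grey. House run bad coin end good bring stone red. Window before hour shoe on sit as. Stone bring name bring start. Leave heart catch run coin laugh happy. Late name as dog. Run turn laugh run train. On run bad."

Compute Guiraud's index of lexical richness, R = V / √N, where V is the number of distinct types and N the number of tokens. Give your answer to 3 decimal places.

4.389

N = 60, V = 34.
√N = 7.745967
R = 34 / 7.745967 = 4.389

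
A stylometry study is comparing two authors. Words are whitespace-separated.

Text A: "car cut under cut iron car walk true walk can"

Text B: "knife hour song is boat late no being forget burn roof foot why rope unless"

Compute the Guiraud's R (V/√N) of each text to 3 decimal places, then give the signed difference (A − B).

A: V=7, N=10, R=2.214
B: V=15, N=15, R=3.873
Difference = 2.214 − 3.873 = -1.659

-1.659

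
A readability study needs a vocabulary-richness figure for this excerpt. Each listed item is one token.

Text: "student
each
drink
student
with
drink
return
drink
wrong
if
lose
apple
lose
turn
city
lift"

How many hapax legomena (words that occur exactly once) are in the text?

Frequencies: drink:3, student:2, lose:2, each:1, with:1, return:1, wrong:1, if:1, apple:1, turn:1, city:1, lift:1
Hapax (freq=1): apple, city, each, if, lift, return, turn, with, wrong

9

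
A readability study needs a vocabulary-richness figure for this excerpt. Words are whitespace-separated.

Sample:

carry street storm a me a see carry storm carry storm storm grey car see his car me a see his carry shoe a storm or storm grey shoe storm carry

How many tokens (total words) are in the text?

31

Tokens: carry, street, storm, a, me, a, see, carry, storm, carry, storm, storm, grey, car, see, his, car, me, a, see, his, carry, shoe, a, storm, or, storm, grey, shoe, storm, carry
N = 31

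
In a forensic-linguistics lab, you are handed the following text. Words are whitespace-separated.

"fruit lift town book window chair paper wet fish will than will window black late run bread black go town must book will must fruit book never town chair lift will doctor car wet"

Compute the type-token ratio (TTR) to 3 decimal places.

0.588

N = 34 tokens, V = 20 types.
TTR = V / N = 20 / 34 = 0.588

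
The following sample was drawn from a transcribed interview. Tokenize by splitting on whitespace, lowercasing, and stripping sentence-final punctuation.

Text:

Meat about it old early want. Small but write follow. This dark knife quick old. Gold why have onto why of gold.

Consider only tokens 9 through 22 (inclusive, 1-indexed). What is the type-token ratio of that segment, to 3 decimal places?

Segment tokens 9–22: write, follow, this, dark, knife, quick, old, gold, why, have, onto, why, of, gold
Segment N = 14, segment V = 12.
TTR = 12 / 14 = 0.857

0.857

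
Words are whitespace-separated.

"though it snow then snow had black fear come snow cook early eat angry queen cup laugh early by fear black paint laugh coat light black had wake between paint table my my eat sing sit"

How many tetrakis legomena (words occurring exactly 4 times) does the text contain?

Frequencies: snow:3, black:3, had:2, fear:2, early:2, eat:2, laugh:2, paint:2, my:2, though:1, it:1, then:1, come:1, cook:1, angry:1, queen:1, cup:1, by:1, coat:1, light:1, … (5 more, each freq 1)
Words with frequency 4: (none)

0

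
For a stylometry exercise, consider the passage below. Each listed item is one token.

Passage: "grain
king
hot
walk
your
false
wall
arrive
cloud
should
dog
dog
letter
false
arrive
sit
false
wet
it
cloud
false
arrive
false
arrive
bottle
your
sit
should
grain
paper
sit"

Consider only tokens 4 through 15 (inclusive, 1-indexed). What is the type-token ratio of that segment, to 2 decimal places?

0.75

Segment tokens 4–15: walk, your, false, wall, arrive, cloud, should, dog, dog, letter, false, arrive
Segment N = 12, segment V = 9.
TTR = 9 / 12 = 0.75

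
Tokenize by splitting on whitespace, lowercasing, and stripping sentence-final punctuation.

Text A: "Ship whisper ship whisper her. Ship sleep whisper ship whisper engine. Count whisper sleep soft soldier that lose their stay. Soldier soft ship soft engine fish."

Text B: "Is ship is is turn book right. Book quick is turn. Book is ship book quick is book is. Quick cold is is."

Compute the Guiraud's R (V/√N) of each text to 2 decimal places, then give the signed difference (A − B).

1.09

A: V=13, N=26, R=2.55
B: V=7, N=23, R=1.46
Difference = 2.55 − 1.46 = 1.09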